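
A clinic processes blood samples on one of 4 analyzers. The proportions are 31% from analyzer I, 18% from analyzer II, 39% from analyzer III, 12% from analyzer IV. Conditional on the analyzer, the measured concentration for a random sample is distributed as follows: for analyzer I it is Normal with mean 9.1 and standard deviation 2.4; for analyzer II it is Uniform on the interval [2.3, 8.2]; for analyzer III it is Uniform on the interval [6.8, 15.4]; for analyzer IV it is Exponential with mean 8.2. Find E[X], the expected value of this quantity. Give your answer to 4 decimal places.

9.0790

Component means — I: 9.1; II: 5.25; III: 11.1; IV: 8.2.
E[X] = 0.31·9.1 + 0.18·5.25 + 0.39·11.1 + 0.12·8.2 = 9.079.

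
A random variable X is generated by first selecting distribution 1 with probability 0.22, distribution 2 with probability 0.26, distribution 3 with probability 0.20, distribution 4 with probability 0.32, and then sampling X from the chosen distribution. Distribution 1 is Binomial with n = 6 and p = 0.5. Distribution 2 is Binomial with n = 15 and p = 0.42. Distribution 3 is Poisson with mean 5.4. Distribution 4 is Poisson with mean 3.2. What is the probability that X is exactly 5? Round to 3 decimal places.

Conditional on each component, P(X = 5): 1: 0.09375; 2: 0.169076; 3: 0.172821; 4: 0.113979.
By total probability, P(X = 5) = 0.22·0.09375 + 0.26·0.169076 + 0.2·0.172821 + 0.32·0.113979 = 0.135622.

0.136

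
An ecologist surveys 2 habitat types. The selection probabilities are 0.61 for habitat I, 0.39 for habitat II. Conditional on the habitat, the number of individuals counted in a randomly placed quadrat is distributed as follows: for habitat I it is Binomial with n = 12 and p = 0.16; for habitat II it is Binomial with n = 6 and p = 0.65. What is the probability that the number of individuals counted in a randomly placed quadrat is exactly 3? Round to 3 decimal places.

0.206

Conditional on each habitat, P(X = 3): I: 0.187627; II: 0.235491.
By total probability, P(X = 3) = 0.61·0.187627 + 0.39·0.235491 = 0.206294.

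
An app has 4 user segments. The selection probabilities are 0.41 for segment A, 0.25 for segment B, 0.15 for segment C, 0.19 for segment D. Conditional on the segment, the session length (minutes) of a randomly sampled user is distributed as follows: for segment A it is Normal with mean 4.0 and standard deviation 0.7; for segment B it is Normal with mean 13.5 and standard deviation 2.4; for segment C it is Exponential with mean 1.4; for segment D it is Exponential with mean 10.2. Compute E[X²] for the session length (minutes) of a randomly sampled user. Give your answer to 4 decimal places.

93.8866

For each component E[X²] = Var + (mean)², giving A: 16.49; B: 188.01; C: 3.92; D: 208.08.
Overall E[X²] = 0.41·16.49 + 0.25·188.01 + 0.15·3.92 + 0.19·208.08 = 93.8866.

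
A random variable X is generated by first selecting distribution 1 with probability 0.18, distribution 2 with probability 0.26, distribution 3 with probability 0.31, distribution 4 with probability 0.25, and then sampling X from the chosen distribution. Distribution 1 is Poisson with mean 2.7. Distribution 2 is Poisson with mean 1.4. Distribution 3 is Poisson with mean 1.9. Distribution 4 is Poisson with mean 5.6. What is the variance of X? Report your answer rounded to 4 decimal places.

Per component, 1: μ=2.7, E[X²]=9.99; 2: μ=1.4, E[X²]=3.36; 3: μ=1.9, E[X²]=5.51; 4: μ=5.6, E[X²]=36.96.
E[X] = 0.18·2.7 + 0.26·1.4 + 0.31·1.9 + 0.25·5.6 = 2.839.
E[X²] = 0.18·9.99 + 0.26·3.36 + 0.31·5.51 + 0.25·36.96 = 13.6199.
Var(X) = E[X²] − (E[X])² = 13.6199 − 8.05992 = 5.55998.

5.5600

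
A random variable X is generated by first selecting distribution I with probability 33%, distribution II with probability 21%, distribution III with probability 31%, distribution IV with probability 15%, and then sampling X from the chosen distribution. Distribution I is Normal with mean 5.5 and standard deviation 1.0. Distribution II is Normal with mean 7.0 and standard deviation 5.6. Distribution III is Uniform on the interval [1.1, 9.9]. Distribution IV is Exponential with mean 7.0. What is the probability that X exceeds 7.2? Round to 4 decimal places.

0.2655

Conditional on each component, P(X > 7.2): I: 0.0445655; II: 0.485755; III: 0.306818; IV: 0.357517.
By total probability, P(X > 7.2) = 0.33·0.0445655 + 0.21·0.485755 + 0.31·0.306818 + 0.15·0.357517 = 0.265456.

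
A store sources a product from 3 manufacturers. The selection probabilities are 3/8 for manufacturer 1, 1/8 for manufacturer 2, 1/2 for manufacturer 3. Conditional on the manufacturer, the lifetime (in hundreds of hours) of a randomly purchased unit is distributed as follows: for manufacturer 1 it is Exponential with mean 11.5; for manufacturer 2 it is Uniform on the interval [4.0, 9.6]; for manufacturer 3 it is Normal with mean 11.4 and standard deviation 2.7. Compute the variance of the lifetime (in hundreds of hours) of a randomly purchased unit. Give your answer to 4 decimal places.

55.9253

Per component, 1: μ=11.5, E[X²]=264.5; 2: μ=6.8, E[X²]=48.8533; 3: μ=11.4, E[X²]=137.25.
E[X] = 0.375·11.5 + 0.125·6.8 + 0.5·11.4 = 10.8625.
E[X²] = 0.375·264.5 + 0.125·48.8533 + 0.5·137.25 = 173.919.
Var(X) = E[X²] − (E[X])² = 173.919 − 117.994 = 55.9253.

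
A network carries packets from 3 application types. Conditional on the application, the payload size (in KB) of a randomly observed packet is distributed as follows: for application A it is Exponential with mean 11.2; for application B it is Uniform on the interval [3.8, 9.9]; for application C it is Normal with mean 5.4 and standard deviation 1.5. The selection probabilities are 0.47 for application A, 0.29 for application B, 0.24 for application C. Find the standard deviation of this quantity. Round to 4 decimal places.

8.1802

Per component, A: μ=11.2, E[X²]=250.88; B: μ=6.85, E[X²]=50.0233; C: μ=5.4, E[X²]=31.41.
E[X] = 0.47·11.2 + 0.29·6.85 + 0.24·5.4 = 8.5465.
E[X²] = 0.47·250.88 + 0.29·50.0233 + 0.24·31.41 = 139.959.
Var(X) = E[X²] − (E[X])² = 139.959 − 73.0427 = 66.9161.
SD(X) = √66.9161 = 8.18023.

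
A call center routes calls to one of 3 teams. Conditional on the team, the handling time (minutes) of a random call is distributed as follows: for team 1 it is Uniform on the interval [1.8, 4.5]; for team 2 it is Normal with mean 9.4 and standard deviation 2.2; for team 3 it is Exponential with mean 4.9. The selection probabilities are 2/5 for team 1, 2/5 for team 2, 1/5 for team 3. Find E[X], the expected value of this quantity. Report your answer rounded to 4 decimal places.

6.0000

Component means — 1: 3.15; 2: 9.4; 3: 4.9.
E[X] = 0.4·3.15 + 0.4·9.4 + 0.2·4.9 = 6.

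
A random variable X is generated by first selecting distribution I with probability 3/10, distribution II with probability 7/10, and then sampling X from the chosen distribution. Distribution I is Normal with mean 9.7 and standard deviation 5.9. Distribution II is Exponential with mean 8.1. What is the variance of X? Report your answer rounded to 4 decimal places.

56.9076

Per component, I: μ=9.7, E[X²]=128.9; II: μ=8.1, E[X²]=131.22.
E[X] = 0.3·9.7 + 0.7·8.1 = 8.58.
E[X²] = 0.3·128.9 + 0.7·131.22 = 130.524.
Var(X) = E[X²] − (E[X])² = 130.524 − 73.6164 = 56.9076.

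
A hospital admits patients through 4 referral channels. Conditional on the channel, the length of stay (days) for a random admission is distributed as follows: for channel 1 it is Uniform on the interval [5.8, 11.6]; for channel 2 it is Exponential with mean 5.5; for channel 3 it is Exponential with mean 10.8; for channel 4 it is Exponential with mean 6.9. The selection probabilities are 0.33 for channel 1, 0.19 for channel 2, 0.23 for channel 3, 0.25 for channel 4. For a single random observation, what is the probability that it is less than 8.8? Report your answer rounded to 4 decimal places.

0.6307

Conditional on each channel, P(X < 8.8): 1: 0.517241; 2: 0.798103; 3: 0.557279; 4: 0.72067.
By total probability, P(X < 8.8) = 0.33·0.517241 + 0.19·0.798103 + 0.23·0.557279 + 0.25·0.72067 = 0.630671.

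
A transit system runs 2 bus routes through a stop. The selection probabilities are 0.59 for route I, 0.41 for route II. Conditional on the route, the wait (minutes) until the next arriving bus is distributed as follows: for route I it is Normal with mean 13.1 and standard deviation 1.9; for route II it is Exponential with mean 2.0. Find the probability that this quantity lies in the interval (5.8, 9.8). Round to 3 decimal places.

0.044

Conditional on each route, P(5.8 < X < 9.8): I: 0.0411465; II: 0.0475766.
By total probability, P(5.8 < X < 9.8) = 0.59·0.0411465 + 0.41·0.0475766 = 0.0437829.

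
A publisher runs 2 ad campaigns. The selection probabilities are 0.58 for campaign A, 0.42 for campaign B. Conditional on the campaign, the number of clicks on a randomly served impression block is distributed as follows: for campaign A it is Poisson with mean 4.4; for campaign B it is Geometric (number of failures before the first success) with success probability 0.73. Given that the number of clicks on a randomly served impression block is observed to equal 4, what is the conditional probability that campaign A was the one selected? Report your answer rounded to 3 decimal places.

0.986

Likelihoods P(X=4 | ·): A: 0.191736; B: 0.00387952.
Posterior ∝ prior × likelihood. Numerator for A: 0.58·0.191736 = 0.111207.
Normalizing constant: 0.58·0.191736 + 0.42·0.00387952 = 0.112836.
P(A | observation) = 0.111207 / 0.112836 = 0.98556.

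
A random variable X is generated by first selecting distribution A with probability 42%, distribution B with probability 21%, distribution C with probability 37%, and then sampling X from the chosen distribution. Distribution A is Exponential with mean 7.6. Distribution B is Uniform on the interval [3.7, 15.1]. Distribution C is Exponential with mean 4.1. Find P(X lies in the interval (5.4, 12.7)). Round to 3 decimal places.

0.344

Conditional on each component, P(5.4 < X < 12.7): A: 0.303336; B: 0.640351; C: 0.222759.
By total probability, P(5.4 < X < 12.7) = 0.42·0.303336 + 0.21·0.640351 + 0.37·0.222759 = 0.344296.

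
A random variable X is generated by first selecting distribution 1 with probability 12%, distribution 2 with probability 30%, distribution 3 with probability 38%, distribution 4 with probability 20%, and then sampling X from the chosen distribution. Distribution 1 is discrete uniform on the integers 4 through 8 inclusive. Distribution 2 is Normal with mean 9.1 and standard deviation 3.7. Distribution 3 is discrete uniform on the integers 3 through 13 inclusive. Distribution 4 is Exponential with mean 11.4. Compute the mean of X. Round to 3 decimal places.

8.770

Component means — 1: 6; 2: 9.1; 3: 8; 4: 11.4.
E[X] = 0.12·6 + 0.3·9.1 + 0.38·8 + 0.2·11.4 = 8.77.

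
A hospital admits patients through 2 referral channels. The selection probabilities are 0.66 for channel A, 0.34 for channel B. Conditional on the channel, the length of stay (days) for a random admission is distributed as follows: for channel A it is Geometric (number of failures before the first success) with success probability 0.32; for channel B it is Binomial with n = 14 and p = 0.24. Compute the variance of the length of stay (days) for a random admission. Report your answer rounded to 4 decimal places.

5.5933

Per component, A: μ=2.125, E[X²]=11.1562; B: μ=3.36, E[X²]=13.8432.
E[X] = 0.66·2.125 + 0.34·3.36 = 2.5449.
E[X²] = 0.66·11.1562 + 0.34·13.8432 = 12.0698.
Var(X) = E[X²] − (E[X])² = 12.0698 − 6.47652 = 5.5933.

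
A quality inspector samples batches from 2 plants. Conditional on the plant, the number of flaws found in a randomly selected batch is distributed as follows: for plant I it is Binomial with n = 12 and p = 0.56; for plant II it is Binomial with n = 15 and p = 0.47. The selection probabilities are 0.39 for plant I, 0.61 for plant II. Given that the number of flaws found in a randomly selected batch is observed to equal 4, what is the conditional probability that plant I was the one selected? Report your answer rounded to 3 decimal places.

Likelihoods P(X=4 | ·): I: 0.0683878; II: 0.0617389.
Posterior ∝ prior × likelihood. Numerator for I: 0.39·0.0683878 = 0.0266712.
Normalizing constant: 0.39·0.0683878 + 0.61·0.0617389 = 0.064332.
P(I | observation) = 0.0266712 / 0.064332 = 0.414588.

0.415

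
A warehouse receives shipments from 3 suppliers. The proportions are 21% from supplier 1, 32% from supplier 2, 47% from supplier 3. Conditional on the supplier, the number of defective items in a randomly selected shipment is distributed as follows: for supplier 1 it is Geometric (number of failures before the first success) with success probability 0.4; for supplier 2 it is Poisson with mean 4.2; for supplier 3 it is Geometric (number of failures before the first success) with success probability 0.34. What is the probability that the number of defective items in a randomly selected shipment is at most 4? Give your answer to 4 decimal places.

0.7936

Conditional on each supplier, P(X ≤ 4): 1: 0.92224; 2: 0.589827; 3: 0.874767.
By total probability, P(X ≤ 4) = 0.21·0.92224 + 0.32·0.589827 + 0.47·0.874767 = 0.793555.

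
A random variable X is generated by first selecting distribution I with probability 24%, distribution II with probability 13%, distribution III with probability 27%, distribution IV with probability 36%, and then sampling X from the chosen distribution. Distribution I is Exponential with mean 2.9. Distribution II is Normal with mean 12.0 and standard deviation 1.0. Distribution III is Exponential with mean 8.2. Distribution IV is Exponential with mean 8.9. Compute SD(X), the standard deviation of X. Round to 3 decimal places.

Per component, I: μ=2.9, E[X²]=16.82; II: μ=12, E[X²]=145; III: μ=8.2, E[X²]=134.48; IV: μ=8.9, E[X²]=158.42.
E[X] = 0.24·2.9 + 0.13·12 + 0.27·8.2 + 0.36·8.9 = 7.674.
E[X²] = 0.24·16.82 + 0.13·145 + 0.27·134.48 + 0.36·158.42 = 116.228.
Var(X) = E[X²] − (E[X])² = 116.228 − 58.8903 = 57.3373.
SD(X) = √57.3373 = 7.57214.

7.572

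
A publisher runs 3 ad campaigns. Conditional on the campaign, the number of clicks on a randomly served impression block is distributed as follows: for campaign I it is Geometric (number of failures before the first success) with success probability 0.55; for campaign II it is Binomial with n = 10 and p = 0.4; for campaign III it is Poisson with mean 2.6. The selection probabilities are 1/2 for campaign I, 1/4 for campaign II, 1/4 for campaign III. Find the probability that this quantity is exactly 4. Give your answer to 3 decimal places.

Conditional on each campaign, P(X = 4): I: 0.0225534; II: 0.250823; III: 0.141422.
By total probability, P(X = 4) = 0.5·0.0225534 + 0.25·0.250823 + 0.25·0.141422 = 0.109338.

0.109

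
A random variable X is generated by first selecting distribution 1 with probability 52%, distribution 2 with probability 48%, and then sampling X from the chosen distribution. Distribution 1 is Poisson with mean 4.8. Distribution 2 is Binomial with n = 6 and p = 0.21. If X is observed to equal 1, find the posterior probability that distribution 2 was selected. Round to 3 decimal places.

0.901

Likelihoods P(X=1 | ·): 1: 0.0395028; 2: 0.387709.
Posterior ∝ prior × likelihood. Numerator for 2: 0.48·0.387709 = 0.1861.
Normalizing constant: 0.52·0.0395028 + 0.48·0.387709 = 0.206642.
P(2 | observation) = 0.1861 / 0.206642 = 0.900594.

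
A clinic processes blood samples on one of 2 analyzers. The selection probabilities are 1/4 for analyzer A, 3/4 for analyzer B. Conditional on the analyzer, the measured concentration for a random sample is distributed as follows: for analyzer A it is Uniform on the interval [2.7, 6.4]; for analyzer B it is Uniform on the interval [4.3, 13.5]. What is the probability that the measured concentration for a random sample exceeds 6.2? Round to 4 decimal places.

Conditional on each analyzer, P(X > 6.2): A: 0.0540541; B: 0.793478.
By total probability, P(X > 6.2) = 0.25·0.0540541 + 0.75·0.793478 = 0.608622.

0.6086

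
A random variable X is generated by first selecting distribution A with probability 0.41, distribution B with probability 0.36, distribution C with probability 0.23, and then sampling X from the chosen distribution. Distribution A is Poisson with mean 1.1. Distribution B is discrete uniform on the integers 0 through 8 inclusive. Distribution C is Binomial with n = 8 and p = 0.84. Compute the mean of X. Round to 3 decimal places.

Component means — A: 1.1; B: 4; C: 6.72.
E[X] = 0.41·1.1 + 0.36·4 + 0.23·6.72 = 3.4366.

3.437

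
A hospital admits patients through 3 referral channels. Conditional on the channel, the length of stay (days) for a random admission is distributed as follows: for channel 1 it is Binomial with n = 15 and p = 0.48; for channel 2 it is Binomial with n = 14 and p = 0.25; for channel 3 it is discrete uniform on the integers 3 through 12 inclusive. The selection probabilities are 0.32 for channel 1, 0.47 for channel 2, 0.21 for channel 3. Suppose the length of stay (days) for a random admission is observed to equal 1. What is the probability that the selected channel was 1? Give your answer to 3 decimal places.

0.006

Likelihoods P(X=1 | ·): 1: 0.000760991; 2: 0.0831504; 3: 0.
Posterior ∝ prior × likelihood. Numerator for 1: 0.32·0.000760991 = 0.000243517.
Normalizing constant: 0.32·0.000760991 + 0.47·0.0831504 + 0.21·0 = 0.0393242.
P(1 | observation) = 0.000243517 / 0.0393242 = 0.00619255.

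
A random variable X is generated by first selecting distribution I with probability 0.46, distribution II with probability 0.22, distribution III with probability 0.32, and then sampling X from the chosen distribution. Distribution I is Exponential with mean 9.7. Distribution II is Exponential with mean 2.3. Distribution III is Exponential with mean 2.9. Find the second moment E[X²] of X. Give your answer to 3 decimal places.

94.273

For each component E[X²] = Var + (mean)², giving I: 188.18; II: 10.58; III: 16.82.
Overall E[X²] = 0.46·188.18 + 0.22·10.58 + 0.32·16.82 = 94.2728.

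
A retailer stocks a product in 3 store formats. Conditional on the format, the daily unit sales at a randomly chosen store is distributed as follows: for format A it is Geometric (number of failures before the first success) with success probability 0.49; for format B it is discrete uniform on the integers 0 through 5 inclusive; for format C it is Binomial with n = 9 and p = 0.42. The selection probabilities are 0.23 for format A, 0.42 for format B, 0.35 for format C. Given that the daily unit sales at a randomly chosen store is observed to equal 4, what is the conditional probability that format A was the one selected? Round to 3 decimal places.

Likelihoods P(X=4 | ·): A: 0.0331495; B: 0.166667; C: 0.25734.
Posterior ∝ prior × likelihood. Numerator for A: 0.23·0.0331495 = 0.00762438.
Normalizing constant: 0.23·0.0331495 + 0.42·0.166667 + 0.35·0.25734 = 0.167693.
P(A | observation) = 0.00762438 / 0.167693 = 0.0454662.

0.045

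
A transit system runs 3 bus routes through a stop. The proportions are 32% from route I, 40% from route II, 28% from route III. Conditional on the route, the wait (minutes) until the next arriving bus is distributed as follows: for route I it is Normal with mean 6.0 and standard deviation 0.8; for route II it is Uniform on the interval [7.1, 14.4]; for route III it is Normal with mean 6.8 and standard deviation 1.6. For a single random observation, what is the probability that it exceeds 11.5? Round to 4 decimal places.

Conditional on each route, P(X > 11.5): I: 3.09952e-12; II: 0.39726; III: 0.00165435.
By total probability, P(X > 11.5) = 0.32·3.09952e-12 + 0.4·0.39726 + 0.28·0.00165435 = 0.159367.

0.1594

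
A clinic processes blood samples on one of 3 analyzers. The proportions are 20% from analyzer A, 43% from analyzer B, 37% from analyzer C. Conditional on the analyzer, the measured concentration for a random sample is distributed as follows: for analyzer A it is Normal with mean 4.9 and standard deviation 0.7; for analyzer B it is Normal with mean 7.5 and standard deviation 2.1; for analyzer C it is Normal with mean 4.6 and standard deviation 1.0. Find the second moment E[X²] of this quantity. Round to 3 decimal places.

39.183

For each component E[X²] = Var + (mean)², giving A: 24.5; B: 60.66; C: 22.16.
Overall E[X²] = 0.2·24.5 + 0.43·60.66 + 0.37·22.16 = 39.183.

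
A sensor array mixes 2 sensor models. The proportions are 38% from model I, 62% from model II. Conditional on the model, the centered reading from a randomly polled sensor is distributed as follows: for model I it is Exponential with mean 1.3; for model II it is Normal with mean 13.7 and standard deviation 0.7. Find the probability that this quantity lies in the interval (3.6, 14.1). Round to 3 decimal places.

Conditional on each model, P(3.6 < X < 14.1): I: 0.0626907; II: 0.716145.
By total probability, P(3.6 < X < 14.1) = 0.38·0.0626907 + 0.62·0.716145 = 0.467833.

0.468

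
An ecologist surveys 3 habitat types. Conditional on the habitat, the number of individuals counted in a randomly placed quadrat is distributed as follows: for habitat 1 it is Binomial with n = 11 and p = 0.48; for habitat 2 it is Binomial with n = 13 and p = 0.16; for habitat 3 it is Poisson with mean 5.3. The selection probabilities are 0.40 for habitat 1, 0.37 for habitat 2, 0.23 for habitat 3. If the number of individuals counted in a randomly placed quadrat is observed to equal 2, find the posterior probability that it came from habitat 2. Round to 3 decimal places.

Likelihoods P(X=2 | ·): 1: 0.035227; 2: 0.293364; 3: 0.0701069.
Posterior ∝ prior × likelihood. Numerator for 2: 0.37·0.293364 = 0.108545.
Normalizing constant: 0.4·0.035227 + 0.37·0.293364 + 0.23·0.0701069 = 0.13876.
P(2 | observation) = 0.108545 / 0.13876 = 0.782247.

0.782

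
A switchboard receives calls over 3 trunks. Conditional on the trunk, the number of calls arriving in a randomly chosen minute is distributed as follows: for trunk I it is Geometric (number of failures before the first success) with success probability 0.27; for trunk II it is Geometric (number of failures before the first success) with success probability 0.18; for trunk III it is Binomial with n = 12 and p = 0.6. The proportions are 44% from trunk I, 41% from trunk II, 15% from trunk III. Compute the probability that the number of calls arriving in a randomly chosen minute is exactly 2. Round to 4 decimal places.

0.1133

Conditional on each trunk, P(X = 2): I: 0.143883; II: 0.121032; III: 0.00249142.
By total probability, P(X = 2) = 0.44·0.143883 + 0.41·0.121032 + 0.15·0.00249142 = 0.113305.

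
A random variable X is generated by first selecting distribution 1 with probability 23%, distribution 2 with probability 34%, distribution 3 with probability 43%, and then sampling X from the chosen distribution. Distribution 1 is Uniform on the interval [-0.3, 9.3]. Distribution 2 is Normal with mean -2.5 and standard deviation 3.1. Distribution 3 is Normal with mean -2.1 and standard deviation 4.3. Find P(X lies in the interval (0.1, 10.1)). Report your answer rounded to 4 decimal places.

0.4186

Conditional on each component, P(0.1 < X < 10.1): 1: 0.958333; 2: 0.200792; 3: 0.30218.
By total probability, P(0.1 < X < 10.1) = 0.23·0.958333 + 0.34·0.200792 + 0.43·0.30218 = 0.418623.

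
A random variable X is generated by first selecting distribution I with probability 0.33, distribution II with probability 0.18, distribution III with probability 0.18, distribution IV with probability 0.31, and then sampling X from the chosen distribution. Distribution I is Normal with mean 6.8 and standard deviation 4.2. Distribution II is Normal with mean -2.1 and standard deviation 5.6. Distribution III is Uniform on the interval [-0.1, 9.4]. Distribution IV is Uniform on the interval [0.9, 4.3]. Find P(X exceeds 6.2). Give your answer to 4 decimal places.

Conditional on each component, P(X > 6.2): I: 0.556798; II: 0.0691511; III: 0.336842; IV: 0.
By total probability, P(X > 6.2) = 0.33·0.556798 + 0.18·0.0691511 + 0.18·0.336842 + 0.31·0 = 0.256822.

0.2568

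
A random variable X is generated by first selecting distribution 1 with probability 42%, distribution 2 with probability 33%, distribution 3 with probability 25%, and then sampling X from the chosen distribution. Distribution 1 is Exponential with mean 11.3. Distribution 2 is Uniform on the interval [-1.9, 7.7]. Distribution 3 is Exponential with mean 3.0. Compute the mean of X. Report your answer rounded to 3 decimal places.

Component means — 1: 11.3; 2: 2.9; 3: 3.
E[X] = 0.42·11.3 + 0.33·2.9 + 0.25·3 = 6.453.

6.453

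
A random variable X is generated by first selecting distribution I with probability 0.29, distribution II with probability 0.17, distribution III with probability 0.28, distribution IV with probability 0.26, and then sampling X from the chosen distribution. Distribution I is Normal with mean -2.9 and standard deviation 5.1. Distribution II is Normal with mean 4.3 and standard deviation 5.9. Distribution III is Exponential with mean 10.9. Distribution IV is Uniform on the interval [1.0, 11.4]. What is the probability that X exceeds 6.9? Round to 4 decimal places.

Conditional on each component, P(X > 6.9): I: 0.02733; II: 0.329723; III: 0.530982; IV: 0.432692.
By total probability, P(X > 6.9) = 0.29·0.02733 + 0.17·0.329723 + 0.28·0.530982 + 0.26·0.432692 = 0.325154.

0.3252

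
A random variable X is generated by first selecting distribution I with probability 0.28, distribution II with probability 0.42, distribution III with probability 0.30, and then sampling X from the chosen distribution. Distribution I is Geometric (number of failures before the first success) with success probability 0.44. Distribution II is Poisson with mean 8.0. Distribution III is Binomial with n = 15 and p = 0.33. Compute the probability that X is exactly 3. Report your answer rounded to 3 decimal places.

0.074

Conditional on each component, P(X = 3): I: 0.077271; II: 0.0286261; III: 0.133798.
By total probability, P(X = 3) = 0.28·0.077271 + 0.42·0.0286261 + 0.3·0.133798 = 0.0737984.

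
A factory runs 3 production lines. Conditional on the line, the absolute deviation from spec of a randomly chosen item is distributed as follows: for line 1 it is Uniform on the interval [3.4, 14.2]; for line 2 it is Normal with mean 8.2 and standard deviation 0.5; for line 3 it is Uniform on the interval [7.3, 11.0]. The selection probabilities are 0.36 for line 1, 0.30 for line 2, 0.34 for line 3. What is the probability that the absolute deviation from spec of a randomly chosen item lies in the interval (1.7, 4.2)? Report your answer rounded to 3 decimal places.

0.027

Conditional on each line, P(1.7 < X < 4.2): 1: 0.0740741; 2: 6.10623e-16; 3: 0.
By total probability, P(1.7 < X < 4.2) = 0.36·0.0740741 + 0.3·6.10623e-16 + 0.34·0 = 0.0266667.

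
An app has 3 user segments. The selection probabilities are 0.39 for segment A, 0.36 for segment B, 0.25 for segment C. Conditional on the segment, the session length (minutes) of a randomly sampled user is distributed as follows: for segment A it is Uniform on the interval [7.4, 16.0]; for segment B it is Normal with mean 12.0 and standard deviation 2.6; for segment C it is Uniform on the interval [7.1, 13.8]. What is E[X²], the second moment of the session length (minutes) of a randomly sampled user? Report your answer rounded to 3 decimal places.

138.300

For each component E[X²] = Var + (mean)², giving A: 143.053; B: 150.76; C: 112.943.
Overall E[X²] = 0.39·143.053 + 0.36·150.76 + 0.25·112.943 = 138.3.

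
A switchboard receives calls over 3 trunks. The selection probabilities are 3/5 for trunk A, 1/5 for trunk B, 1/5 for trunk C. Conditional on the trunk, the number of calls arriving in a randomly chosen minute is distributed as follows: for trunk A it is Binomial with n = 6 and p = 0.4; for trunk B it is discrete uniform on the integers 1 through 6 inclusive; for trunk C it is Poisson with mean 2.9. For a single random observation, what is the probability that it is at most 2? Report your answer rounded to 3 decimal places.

0.482

Conditional on each trunk, P(X ≤ 2): A: 0.54432; B: 0.333333; C: 0.445963.
By total probability, P(X ≤ 2) = 0.6·0.54432 + 0.2·0.333333 + 0.2·0.445963 = 0.482451.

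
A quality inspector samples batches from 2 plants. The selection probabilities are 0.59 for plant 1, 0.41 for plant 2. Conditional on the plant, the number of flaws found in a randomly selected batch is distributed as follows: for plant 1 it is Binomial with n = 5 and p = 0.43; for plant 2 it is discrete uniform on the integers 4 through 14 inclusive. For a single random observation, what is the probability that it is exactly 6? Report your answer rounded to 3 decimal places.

0.037

Conditional on each plant, P(X = 6): 1: 0; 2: 0.0909091.
By total probability, P(X = 6) = 0.59·0 + 0.41·0.0909091 = 0.0372727.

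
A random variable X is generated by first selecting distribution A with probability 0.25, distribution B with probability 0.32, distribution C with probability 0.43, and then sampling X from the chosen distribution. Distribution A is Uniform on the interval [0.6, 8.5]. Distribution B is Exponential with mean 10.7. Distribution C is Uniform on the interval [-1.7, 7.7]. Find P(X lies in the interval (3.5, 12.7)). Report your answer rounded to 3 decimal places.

0.483

Conditional on each component, P(3.5 < X < 12.7): A: 0.632911; B: 0.415849; C: 0.446809.
By total probability, P(3.5 < X < 12.7) = 0.25·0.632911 + 0.32·0.415849 + 0.43·0.446809 = 0.483427.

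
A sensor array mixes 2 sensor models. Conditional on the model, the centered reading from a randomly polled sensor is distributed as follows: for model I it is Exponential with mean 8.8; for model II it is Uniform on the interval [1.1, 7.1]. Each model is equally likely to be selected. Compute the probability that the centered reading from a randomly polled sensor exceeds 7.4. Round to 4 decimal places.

0.2157

Conditional on each model, P(X > 7.4): I: 0.431318; II: 0.
By total probability, P(X > 7.4) = 0.5·0.431318 + 0.5·0 = 0.215659.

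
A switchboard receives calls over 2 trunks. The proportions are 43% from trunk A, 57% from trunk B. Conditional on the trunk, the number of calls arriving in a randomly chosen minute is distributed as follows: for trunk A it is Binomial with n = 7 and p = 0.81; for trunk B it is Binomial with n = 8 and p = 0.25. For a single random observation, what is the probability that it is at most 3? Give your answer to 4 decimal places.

0.5171

Conditional on each trunk, P(X ≤ 3): A: 0.0279276; B: 0.886185.
By total probability, P(X ≤ 3) = 0.43·0.0279276 + 0.57·0.886185 = 0.517134.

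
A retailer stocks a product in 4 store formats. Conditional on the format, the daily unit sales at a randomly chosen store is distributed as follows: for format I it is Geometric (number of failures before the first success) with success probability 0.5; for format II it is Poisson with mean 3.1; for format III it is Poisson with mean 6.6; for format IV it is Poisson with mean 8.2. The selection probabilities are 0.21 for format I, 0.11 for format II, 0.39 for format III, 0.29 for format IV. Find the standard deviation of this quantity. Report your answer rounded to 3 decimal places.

3.631

Per component, I: μ=1, E[X²]=3; II: μ=3.1, E[X²]=12.71; III: μ=6.6, E[X²]=50.16; IV: μ=8.2, E[X²]=75.44.
E[X] = 0.21·1 + 0.11·3.1 + 0.39·6.6 + 0.29·8.2 = 5.503.
E[X²] = 0.21·3 + 0.11·12.71 + 0.39·50.16 + 0.29·75.44 = 43.4681.
Var(X) = E[X²] − (E[X])² = 43.4681 − 30.283 = 13.1851.
SD(X) = √13.1851 = 3.63113.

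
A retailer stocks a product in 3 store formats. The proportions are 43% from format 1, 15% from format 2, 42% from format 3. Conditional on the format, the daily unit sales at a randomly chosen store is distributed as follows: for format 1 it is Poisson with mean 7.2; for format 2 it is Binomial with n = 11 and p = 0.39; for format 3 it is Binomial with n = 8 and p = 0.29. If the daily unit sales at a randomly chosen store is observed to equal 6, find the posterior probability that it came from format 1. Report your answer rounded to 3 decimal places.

0.720

Likelihoods P(X=6 | ·): 1: 0.144458; 2: 0.137303; 3: 0.00839581.
Posterior ∝ prior × likelihood. Numerator for 1: 0.43·0.144458 = 0.062117.
Normalizing constant: 0.43·0.144458 + 0.15·0.137303 + 0.42·0.00839581 = 0.0862387.
P(1 | observation) = 0.062117 / 0.0862387 = 0.720292.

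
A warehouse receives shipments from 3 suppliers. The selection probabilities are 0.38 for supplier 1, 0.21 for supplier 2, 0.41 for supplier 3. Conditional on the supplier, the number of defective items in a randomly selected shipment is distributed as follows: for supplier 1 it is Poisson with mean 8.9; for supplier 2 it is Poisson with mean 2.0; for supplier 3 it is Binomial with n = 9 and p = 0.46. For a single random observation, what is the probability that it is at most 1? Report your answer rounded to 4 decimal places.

0.0996

Conditional on each supplier, P(X ≤ 1): 1: 0.00135025; 2: 0.406006; 3: 0.0338373.
By total probability, P(X ≤ 1) = 0.38·0.00135025 + 0.21·0.406006 + 0.41·0.0338373 = 0.0996476.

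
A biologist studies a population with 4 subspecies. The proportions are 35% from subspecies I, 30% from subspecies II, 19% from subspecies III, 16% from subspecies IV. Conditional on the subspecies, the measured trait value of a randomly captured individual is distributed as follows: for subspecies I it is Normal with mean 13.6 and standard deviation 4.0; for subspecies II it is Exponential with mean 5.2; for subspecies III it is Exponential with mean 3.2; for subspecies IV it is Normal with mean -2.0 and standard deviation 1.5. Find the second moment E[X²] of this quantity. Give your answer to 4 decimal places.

91.4512

For each component E[X²] = Var + (mean)², giving I: 200.96; II: 54.08; III: 20.48; IV: 6.25.
Overall E[X²] = 0.35·200.96 + 0.3·54.08 + 0.19·20.48 + 0.16·6.25 = 91.4512.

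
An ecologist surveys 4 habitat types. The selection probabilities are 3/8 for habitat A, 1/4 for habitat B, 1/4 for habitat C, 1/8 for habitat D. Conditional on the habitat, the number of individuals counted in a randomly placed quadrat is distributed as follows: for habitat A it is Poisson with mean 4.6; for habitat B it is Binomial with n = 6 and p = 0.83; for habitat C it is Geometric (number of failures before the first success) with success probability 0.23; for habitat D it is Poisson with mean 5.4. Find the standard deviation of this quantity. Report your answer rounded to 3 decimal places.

Per component, A: μ=4.6, E[X²]=25.76; B: μ=4.98, E[X²]=25.647; C: μ=3.34783, E[X²]=25.7637; D: μ=5.4, E[X²]=34.56.
E[X] = 0.375·4.6 + 0.25·4.98 + 0.25·3.34783 + 0.125·5.4 = 4.48196.
E[X²] = 0.375·25.76 + 0.25·25.647 + 0.25·25.7637 + 0.125·34.56 = 26.8327.
Var(X) = E[X²] − (E[X])² = 26.8327 − 20.0879 = 6.74474.
SD(X) = √6.74474 = 2.59706.

2.597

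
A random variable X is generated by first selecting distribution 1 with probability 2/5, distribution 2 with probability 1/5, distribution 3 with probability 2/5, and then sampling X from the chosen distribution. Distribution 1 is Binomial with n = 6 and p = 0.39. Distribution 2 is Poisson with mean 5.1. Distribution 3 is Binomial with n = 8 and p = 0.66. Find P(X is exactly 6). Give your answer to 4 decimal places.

Conditional on each component, P(X = 6): 1: 0.00351874; 2: 0.149; 3: 0.267534.
By total probability, P(X = 6) = 0.4·0.00351874 + 0.2·0.149 + 0.4·0.267534 = 0.138221.

0.1382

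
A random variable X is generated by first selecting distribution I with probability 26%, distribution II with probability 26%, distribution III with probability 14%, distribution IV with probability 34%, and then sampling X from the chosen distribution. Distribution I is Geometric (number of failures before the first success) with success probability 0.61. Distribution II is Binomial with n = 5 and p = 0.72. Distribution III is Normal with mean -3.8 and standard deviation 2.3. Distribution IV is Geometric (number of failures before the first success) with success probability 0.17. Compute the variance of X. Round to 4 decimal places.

19.6682

Per component, I: μ=0.639344, E[X²]=1.45687; II: μ=3.6, E[X²]=13.968; III: μ=-3.8, E[X²]=19.73; IV: μ=4.88235, E[X²]=52.5571.
E[X] = 0.26·0.639344 + 0.26·3.6 + 0.14·-3.8 + 0.34·4.88235 = 2.23023.
E[X²] = 0.26·1.45687 + 0.26·13.968 + 0.14·19.73 + 0.34·52.5571 = 24.6421.
Var(X) = E[X²] − (E[X])² = 24.6421 − 4.97392 = 19.6682.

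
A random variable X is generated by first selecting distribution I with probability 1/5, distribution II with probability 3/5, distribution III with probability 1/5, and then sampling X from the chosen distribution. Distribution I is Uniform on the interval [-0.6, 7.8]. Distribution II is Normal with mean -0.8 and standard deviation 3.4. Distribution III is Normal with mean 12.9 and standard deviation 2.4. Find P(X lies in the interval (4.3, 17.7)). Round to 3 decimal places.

0.319

Conditional on each component, P(4.3 < X < 17.7): I: 0.416667; II: 0.0668072; III: 0.97708.
By total probability, P(4.3 < X < 17.7) = 0.2·0.416667 + 0.6·0.0668072 + 0.2·0.97708 = 0.318834.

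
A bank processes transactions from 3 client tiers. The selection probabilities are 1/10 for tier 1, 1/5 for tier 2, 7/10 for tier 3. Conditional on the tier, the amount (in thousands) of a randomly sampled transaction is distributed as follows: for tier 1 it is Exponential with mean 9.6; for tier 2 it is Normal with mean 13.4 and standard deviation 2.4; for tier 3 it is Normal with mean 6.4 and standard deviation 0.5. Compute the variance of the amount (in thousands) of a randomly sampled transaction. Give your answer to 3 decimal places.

Per component, 1: μ=9.6, E[X²]=184.32; 2: μ=13.4, E[X²]=185.32; 3: μ=6.4, E[X²]=41.21.
E[X] = 0.1·9.6 + 0.2·13.4 + 0.7·6.4 = 8.12.
E[X²] = 0.1·184.32 + 0.2·185.32 + 0.7·41.21 = 84.343.
Var(X) = E[X²] − (E[X])² = 84.343 − 65.9344 = 18.4086.

18.409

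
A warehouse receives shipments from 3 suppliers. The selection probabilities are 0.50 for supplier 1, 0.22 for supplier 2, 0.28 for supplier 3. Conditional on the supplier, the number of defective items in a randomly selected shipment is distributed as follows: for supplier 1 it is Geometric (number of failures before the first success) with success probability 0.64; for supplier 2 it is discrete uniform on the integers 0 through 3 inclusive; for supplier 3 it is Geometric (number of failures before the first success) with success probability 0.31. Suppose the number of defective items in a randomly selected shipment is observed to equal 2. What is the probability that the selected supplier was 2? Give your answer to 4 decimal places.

0.3991

Likelihoods P(X=2 | ·): 1: 0.082944; 2: 0.25; 3: 0.147591.
Posterior ∝ prior × likelihood. Numerator for 2: 0.22·0.25 = 0.055.
Normalizing constant: 0.5·0.082944 + 0.22·0.25 + 0.28·0.147591 = 0.137797.
P(2 | observation) = 0.055 / 0.137797 = 0.399136.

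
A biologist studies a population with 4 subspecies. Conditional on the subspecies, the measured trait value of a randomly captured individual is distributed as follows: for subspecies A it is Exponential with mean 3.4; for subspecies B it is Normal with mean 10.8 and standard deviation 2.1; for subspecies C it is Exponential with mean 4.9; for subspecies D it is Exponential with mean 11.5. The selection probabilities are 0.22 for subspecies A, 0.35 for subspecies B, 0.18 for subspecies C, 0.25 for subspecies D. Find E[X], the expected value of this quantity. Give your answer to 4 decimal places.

8.2850

Component means — A: 3.4; B: 10.8; C: 4.9; D: 11.5.
E[X] = 0.22·3.4 + 0.35·10.8 + 0.18·4.9 + 0.25·11.5 = 8.285.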